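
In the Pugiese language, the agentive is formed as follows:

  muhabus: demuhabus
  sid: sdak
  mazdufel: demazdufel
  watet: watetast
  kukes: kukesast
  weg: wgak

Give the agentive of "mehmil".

mehmilast

kukes and muhabus both end in -s yet inflect differently (kukesast, demuhabus), so the final letter is not what conditions the rule; the number of vowels is.
"mehmil" has 2 vowels. The stems with 2 vowels (watet → watetast, kukes → kukesast) add -ast.
The other patterns: stems with 1 vowel delete the last vowel and add -ak; stems with 3 vowels add the prefix de-.
So mehmil → mehmilast.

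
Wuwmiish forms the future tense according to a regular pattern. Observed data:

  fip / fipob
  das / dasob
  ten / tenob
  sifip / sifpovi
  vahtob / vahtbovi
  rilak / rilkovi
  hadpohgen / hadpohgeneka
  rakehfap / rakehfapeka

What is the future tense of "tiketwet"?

fip and sifip both end in -p yet inflect differently (fipob, sifpovi), so the final letter is not what conditions the rule; the number of vowels is.
"tiketwet" has 3 vowels. The stems with 3 vowels (hadpohgen → hadpohgeneka, rakehfap → rakehfapeka) add -eka.
So tiketwet → tiketweteka.

tiketweteka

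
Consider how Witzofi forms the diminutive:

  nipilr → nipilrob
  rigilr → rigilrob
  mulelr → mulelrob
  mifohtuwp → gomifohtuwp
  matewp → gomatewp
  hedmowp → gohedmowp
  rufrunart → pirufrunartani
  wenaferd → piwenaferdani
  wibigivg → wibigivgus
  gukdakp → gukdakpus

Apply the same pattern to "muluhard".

mifohtuwp and gukdakp both end in -p yet inflect differently (gomifohtuwp, gukdakpus), so the final letter is not what conditions the rule; the second-to-last letter is.
"muluhard" has second-to-last letter 'r'. The stems whose second-to-last letter is 'r' (rufrunart → pirufrunartani, wenaferd → piwenaferdani) add pi- … -ani around the stem.
The other patterns: stems whose second-to-last letter is 'l' add -ob; stems whose second-to-last letter is 'w' add the prefix go-; stems whose second-to-last letter is 'k' or 'v' add -us.
So muluhard → pimuluhardani.

pimuluhardani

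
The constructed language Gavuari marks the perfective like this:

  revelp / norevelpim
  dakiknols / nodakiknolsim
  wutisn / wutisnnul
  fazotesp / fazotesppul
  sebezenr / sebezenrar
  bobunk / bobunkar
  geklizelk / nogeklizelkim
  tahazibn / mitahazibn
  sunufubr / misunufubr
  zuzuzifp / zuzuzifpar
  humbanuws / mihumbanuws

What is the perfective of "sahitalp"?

tahazibn and wutisn both end in -n yet inflect differently (mitahazibn, wutisnnul), so the final letter is not what conditions the rule; the second-to-last letter is.
"sahitalp" has second-to-last letter 'l'. The stems whose second-to-last letter is 'l' (dakiknols → nodakiknolsim, revelp → norevelpim, geklizelk → nogeklizelkim) add no- … -im around the stem.
So sahitalp → nosahitalpim.

nosahitalpim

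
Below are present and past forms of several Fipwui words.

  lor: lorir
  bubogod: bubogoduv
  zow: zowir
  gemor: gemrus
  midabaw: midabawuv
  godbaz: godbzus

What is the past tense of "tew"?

"tew" has 1 vowel. The stems with 1 vowel (zow → zowir, lor → lorir) add -ir.
So tew → tewir.

tewir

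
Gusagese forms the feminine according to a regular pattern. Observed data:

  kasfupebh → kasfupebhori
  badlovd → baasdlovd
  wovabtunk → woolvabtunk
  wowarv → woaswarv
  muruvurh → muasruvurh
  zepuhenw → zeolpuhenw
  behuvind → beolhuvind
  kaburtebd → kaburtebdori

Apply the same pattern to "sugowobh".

sugowobhori

behuvind and kaburtebd both end in -d yet inflect differently (beolhuvind, kaburtebdori), so the final letter is not what conditions the rule; the second-to-last letter is.
"sugowobh" has second-to-last letter 'b'. The stems whose second-to-last letter is 'b' (kaburtebd → kaburtebdori, kasfupebh → kasfupebhori) add -ori.
So sugowobh → sugowobhori.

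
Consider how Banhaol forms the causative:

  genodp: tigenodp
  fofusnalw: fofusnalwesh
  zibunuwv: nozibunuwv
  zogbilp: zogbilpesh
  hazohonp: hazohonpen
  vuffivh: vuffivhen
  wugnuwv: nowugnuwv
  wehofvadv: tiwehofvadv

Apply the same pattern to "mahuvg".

wehofvadv and wugnuwv both end in -v yet inflect differently (tiwehofvadv, nowugnuwv), so the final letter is not what conditions the rule; the second-to-last letter is.
"mahuvg" has second-to-last letter 'v'. The one such stem in the data (vuffivh → vuffivhen) adds -en, so the same rule applies.
The other patterns: stems whose second-to-last letter is 'd' add the prefix ti-; stems whose second-to-last letter is 'w' add the prefix no-; stems whose second-to-last letter is 'l' add -esh.
So mahuvg → mahuvgen.

mahuvgen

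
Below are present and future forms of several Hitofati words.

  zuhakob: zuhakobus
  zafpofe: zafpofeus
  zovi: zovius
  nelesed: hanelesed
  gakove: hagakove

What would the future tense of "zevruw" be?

"zevruw" begins with z-. The stems beginning with z- (zuhakob → zuhakobus, zafpofe → zafpofeus, zovi → zovius) add -us.
The other pattern: stems beginning with g- or n- add the prefix ha-.
So zevruw → zevruwus.

zevruwus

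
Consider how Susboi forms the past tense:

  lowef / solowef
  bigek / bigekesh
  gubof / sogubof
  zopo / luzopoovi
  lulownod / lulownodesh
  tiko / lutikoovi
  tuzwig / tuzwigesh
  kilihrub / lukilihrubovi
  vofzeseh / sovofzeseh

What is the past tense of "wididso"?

"wididso" ends in -o. The stems ending in -o (zopo → luzopoovi, tiko → lutikoovi) add lu- … -ovi around the stem.
The other patterns: stems ending in -f or -h add the prefix so-; stems ending in -d, -g or -k add -esh.
So wididso → luwididsoovi.

luwididsoovi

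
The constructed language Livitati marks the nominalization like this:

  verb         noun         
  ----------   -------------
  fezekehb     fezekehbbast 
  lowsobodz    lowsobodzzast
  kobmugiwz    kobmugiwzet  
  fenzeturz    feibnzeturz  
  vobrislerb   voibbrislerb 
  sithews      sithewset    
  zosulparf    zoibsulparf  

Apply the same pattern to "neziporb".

kobmugiwz and fenzeturz both end in -z yet inflect differently (kobmugiwzet, feibnzeturz), so the final letter is not what conditions the rule; the second-to-last letter is.
"neziporb" has second-to-last letter 'r'. The stems whose second-to-last letter is 'r' (vobrislerb → voibbrislerb, fenzeturz → feibnzeturz, zosulparf → zoibsulparf) insert -ib- after the first vowel.
So neziporb → neibziporb.

neibziporb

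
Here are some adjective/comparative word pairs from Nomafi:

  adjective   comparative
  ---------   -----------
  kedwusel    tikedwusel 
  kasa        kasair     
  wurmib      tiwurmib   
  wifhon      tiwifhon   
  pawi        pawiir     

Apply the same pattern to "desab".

tidesab

wurmib and pawi both have last vowel 'i' yet inflect differently (tiwurmib, pawiir), so the last vowel is not what conditions the rule; whether the stem ends in a vowel or a consonant is.
"desab" ends in a consonant. The stems ending in a consonant (wurmib → tiwurmib, kedwusel → tikedwusel, wifhon → tiwifhon) add the prefix ti-.
So desab → tidesab.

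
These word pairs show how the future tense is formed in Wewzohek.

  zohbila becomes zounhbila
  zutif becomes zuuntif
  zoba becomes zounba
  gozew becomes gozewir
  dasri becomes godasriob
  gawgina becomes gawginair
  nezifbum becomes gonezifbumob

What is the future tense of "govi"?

zoba and gawgina both end in -a yet inflect differently (zounba, gawginair), so the final letter is not what conditions the rule; the first letter is.
"govi" begins with g-. The stems beginning with g- (gozew → gozewir, gawgina → gawginair) add -ir.
The other patterns: stems beginning with z- insert -un- after the first vowel; stems beginning with d- or n- add go- … -ob around the stem.
So govi → goviir.

goviir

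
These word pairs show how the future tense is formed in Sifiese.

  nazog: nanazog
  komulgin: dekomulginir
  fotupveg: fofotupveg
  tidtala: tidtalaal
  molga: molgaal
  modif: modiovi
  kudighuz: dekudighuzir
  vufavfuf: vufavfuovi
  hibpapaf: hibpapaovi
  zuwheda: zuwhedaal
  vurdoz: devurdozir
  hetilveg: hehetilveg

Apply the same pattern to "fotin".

"fotin" ends in -n. The one such stem in the data (komulgin → dekomulginir) adds de- … -ir around the stem, so the same rule applies.
The other patterns: stems ending in -g repeat the first consonant+vowel as a prefix; stems ending in -f drop the final letter and add -ovi; stems ending in -a add -al.
So fotin → defotinir.

defotinir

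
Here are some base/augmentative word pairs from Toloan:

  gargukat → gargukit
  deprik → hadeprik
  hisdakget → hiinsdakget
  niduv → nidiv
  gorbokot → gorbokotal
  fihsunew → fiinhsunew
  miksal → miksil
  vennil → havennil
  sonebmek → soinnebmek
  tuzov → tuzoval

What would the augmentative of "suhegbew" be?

suinhegbew

vennil and miksal both end in -l yet inflect differently (havennil, miksil), so the final letter is not what conditions the rule; the last vowel is.
"suhegbew" has last vowel 'e'. The stems whose last vowel is 'e' (sonebmek → soinnebmek, fihsunew → fiinhsunew, hisdakget → hiinsdakget) insert -in- after the first vowel.
The other patterns: stems whose last vowel is 'o' add -al; stems whose last vowel is 'i' add the prefix ha-; stems whose last vowel is 'a' or 'u' change the last vowel to 'i'.
So suhegbew → suinhegbew.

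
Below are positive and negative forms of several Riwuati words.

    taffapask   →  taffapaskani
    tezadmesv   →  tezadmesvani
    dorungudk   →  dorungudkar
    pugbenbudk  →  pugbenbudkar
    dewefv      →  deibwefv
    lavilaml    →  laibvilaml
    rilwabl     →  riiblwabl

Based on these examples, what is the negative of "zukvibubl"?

zuibkvibubl

taffapask and dorungudk both end in -k yet inflect differently (taffapaskani, dorungudkar), so the final letter is not what conditions the rule; the second-to-last letter is.
"zukvibubl" has second-to-last letter 'b'. The one such stem in the data (rilwabl → riiblwabl) inserts -ib- after the first vowel (as do dewefv, lavilaml), so the same rule applies.
So zukvibubl → zuibkvibubl.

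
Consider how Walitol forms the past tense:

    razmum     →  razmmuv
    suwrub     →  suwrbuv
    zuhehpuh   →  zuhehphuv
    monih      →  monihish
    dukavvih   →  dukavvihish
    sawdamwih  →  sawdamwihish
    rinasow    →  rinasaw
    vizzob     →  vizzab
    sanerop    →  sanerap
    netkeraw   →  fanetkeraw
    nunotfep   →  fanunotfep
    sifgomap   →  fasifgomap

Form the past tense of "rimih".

rimihish

zuhehpuh and monih both end in -h yet inflect differently (zuhehphuv, monihish), so the final letter is not what conditions the rule; the last vowel is.
"rimih" has last vowel 'i'. The stems whose last vowel is 'i' (monih → monihish, dukavvih → dukavvihish, sawdamwih → sawdamwihish) add -ish.
So rimih → rimihish.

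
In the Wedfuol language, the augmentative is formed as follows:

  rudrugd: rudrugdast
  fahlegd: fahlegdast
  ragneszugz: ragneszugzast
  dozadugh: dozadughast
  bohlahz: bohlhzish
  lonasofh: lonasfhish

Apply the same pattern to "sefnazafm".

"sefnazafm" has second-to-last letter 'f'. The one such stem in the data (lonasofh → lonasfhish) deletes the last vowel and adds -ish (as does bohlahz), so the same rule applies.
So sefnazafm → sefnazfmish.

sefnazfmish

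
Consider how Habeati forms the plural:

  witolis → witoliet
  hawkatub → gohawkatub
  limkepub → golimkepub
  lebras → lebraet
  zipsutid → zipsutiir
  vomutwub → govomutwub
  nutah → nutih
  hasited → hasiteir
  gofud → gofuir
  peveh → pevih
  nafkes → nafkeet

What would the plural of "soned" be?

witolis and zipsutid both have last vowel 'i' yet inflect differently (witoliet, zipsutiir), so the last vowel is not what conditions the rule; the final letter is.
"soned" ends in -d. The stems ending in -d (zipsutid → zipsutiir, hasited → hasiteir, gofud → gofuir) drop the final letter and add -ir.
The other patterns: stems ending in -s drop the final letter and add -et; stems ending in -b add the prefix go-; stems ending in -h change the last vowel to 'i'.
So soned → soneir.

soneir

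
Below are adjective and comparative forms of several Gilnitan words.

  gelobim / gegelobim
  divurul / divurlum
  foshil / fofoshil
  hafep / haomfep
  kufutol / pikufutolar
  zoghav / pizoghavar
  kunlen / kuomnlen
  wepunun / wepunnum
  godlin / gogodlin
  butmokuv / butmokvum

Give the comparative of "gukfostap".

pigukfostapar

foshil and divurul both end in -l yet inflect differently (fofoshil, divurlum), so the final letter is not what conditions the rule; the last vowel is.
"gukfostap" has last vowel 'a'. The one such stem in the data (zoghav → pizoghavar) adds pi- … -ar around the stem, so the same rule applies.
The other patterns: stems whose last vowel is 'i' repeat the first consonant+vowel as a prefix; stems whose last vowel is 'u' delete the last vowel and add -um; stems whose last vowel is 'e' insert -om- after the first vowel.
So gukfostap → pigukfostapar.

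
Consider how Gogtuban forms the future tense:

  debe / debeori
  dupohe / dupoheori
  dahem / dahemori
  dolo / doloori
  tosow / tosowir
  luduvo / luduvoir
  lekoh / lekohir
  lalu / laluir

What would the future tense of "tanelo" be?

dolo and luduvo both end in -o yet inflect differently (doloori, luduvoir), so the final letter is not what conditions the rule; the first letter is.
"tanelo" begins with t-. The one such stem in the data (tosow → tosowir) adds -ir, so the same rule applies.
So tanelo → taneloir.

taneloir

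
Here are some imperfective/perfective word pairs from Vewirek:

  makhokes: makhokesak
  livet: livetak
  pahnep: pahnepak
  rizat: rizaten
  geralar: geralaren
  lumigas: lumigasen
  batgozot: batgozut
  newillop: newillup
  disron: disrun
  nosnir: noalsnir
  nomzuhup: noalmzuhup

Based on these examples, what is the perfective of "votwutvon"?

votwutvun

livet and rizat both end in -t yet inflect differently (livetak, rizaten), so the final letter is not what conditions the rule; the last vowel is.
"votwutvon" has last vowel 'o'. The stems whose last vowel is 'o' (batgozot → batgozut, newillop → newillup, disron → disrun) change the last vowel to 'u'.
The other patterns: stems whose last vowel is 'e' add -ak; stems whose last vowel is 'a' add -en; stems whose last vowel is 'i' or 'u' insert -al- after the first vowel.
So votwutvon → votwutvun.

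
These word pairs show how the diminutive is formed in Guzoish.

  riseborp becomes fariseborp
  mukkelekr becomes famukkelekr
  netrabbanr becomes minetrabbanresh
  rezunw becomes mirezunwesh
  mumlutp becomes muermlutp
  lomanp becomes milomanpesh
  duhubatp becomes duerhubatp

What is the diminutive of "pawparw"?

fapawparw

mumlutp and lomanp both end in -p yet inflect differently (muermlutp, milomanpesh), so the final letter is not what conditions the rule; the second-to-last letter is.
"pawparw" has second-to-last letter 'r'. The one such stem in the data (riseborp → fariseborp) adds the prefix fa-, so the same rule applies.
The other patterns: stems whose second-to-last letter is 't' insert -er- after the first vowel; stems whose second-to-last letter is 'n' add mi- … -esh around the stem.
So pawparw → fapawparw.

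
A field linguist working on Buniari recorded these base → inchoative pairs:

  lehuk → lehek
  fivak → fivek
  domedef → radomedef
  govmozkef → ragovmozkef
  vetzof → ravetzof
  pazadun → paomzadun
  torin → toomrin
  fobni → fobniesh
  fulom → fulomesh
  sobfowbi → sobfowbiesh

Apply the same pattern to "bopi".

bopiesh

lehuk and pazadun both have last vowel 'u' yet inflect differently (lehek, paomzadun), so the last vowel is not what conditions the rule; the final letter is.
"bopi" ends in -i. The stems ending in -i (fobni → fobniesh, sobfowbi → sobfowbiesh) add -esh.
So bopi → bopiesh.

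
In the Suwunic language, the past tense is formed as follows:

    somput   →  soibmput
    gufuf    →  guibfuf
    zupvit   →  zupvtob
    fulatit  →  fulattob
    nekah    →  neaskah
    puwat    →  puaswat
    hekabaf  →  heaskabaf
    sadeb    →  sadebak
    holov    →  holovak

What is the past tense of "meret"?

meretak

somput and zupvit both end in -t yet inflect differently (soibmput, zupvtob), so the final letter is not what conditions the rule; the last vowel is.
"meret" has last vowel 'e'. The one such stem in the data (sadeb → sadebak) adds -ak, so the same rule applies.
So meret → meretak.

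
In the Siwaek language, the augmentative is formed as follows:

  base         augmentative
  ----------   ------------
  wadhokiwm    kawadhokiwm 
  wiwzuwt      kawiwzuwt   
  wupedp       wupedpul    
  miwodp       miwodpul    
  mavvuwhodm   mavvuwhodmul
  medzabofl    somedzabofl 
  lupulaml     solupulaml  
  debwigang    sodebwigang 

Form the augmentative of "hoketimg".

wadhokiwm and mavvuwhodm both end in -m yet inflect differently (kawadhokiwm, mavvuwhodmul), so the final letter is not what conditions the rule; the second-to-last letter is.
"hoketimg" has second-to-last letter 'm'. The one such stem in the data (lupulaml → solupulaml) adds the prefix so-, so the same rule applies.
So hoketimg → sohoketimg.

sohoketimg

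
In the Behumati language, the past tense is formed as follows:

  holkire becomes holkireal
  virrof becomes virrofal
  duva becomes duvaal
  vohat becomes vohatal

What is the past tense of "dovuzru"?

dovuzrual

Every pair shown (holkire → holkireal, virrof → virrofal, duva → duvaal, …) follows the same rule: add -al.
So dovuzru → dovuzrual.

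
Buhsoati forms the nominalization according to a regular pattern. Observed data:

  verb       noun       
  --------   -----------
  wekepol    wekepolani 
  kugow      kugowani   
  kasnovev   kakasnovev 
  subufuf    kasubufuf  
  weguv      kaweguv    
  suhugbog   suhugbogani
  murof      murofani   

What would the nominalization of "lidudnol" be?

lidudnolani

"lidudnol" has last vowel 'o'. The stems whose last vowel is 'o' (murof → murofani, kugow → kugowani, suhugbog → suhugbogani) add -ani.
So lidudnol → lidudnolani.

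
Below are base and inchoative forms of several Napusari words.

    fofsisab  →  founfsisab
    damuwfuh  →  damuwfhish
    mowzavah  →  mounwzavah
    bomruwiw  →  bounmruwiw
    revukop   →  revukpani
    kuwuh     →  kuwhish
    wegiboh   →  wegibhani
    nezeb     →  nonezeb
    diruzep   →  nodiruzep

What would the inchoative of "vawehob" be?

kuwuh and wegiboh both end in -h yet inflect differently (kuwhish, wegibhani), so the final letter is not what conditions the rule; the last vowel is.
"vawehob" has last vowel 'o'. The stems whose last vowel is 'o' (wegiboh → wegibhani, revukop → revukpani) delete the last vowel and add -ani.
The other patterns: stems whose last vowel is 'u' delete the last vowel and add -ish; stems whose last vowel is 'e' add the prefix no-; stems whose last vowel is 'a' or 'i' insert -un- after the first vowel.
So vawehob → vawehbani.

vawehbani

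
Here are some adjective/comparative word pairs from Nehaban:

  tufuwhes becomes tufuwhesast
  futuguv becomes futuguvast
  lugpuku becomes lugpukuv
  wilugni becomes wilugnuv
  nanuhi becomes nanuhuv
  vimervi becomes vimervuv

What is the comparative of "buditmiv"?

buditmivast

futuguv and lugpuku both have last vowel 'u' yet inflect differently (futuguvast, lugpukuv), so the last vowel is not what conditions the rule; whether the stem ends in a vowel or a consonant is.
"buditmiv" ends in a consonant. The stems ending in a consonant (tufuwhes → tufuwhesast, futuguv → futuguvast) add -ast.
So buditmiv → buditmivast.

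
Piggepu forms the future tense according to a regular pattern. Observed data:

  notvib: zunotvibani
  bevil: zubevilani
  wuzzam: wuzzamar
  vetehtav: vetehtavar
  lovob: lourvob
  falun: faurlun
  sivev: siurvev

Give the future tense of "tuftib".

"tuftib" has last vowel 'i'. The stems whose last vowel is 'i' (notvib → zunotvibani, bevil → zubevilani) add zu- … -ani around the stem.
So tuftib → zutuftibani.

zutuftibani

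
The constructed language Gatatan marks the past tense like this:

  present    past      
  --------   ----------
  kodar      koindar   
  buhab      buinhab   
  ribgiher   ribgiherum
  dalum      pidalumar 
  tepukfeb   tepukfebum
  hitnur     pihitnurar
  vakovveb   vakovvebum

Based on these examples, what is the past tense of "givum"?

pigivumar

ribgiher and hitnur both end in -r yet inflect differently (ribgiherum, pihitnurar), so the final letter is not what conditions the rule; the last vowel is.
"givum" has last vowel 'u'. The stems whose last vowel is 'u' (hitnur → pihitnurar, dalum → pidalumar) add pi- … -ar around the stem.
The other patterns: stems whose last vowel is 'e' add -um; stems whose last vowel is 'a' insert -in- after the first vowel.
So givum → pigivumar.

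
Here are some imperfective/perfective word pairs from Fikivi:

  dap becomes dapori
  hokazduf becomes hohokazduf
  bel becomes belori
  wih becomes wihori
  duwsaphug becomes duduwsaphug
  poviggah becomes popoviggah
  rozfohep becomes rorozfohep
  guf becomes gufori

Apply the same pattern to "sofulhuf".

sosofulhuf

rozfohep and dap both end in -p yet inflect differently (rorozfohep, dapori), so the final letter is not what conditions the rule; the number of vowels is.
"sofulhuf" has 3 vowels. The stems with 3 vowels (poviggah → popoviggah, duwsaphug → duduwsaphug, hokazduf → hohokazduf) repeat the first consonant+vowel as a prefix.
So sofulhuf → sosofulhuf.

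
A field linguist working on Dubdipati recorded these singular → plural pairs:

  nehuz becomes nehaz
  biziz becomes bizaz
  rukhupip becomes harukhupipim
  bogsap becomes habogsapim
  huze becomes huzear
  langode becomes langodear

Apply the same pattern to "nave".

"nave" ends in -e. The stems ending in -e (huze → huzear, langode → langodear) add -ar.
So nave → navear.

navear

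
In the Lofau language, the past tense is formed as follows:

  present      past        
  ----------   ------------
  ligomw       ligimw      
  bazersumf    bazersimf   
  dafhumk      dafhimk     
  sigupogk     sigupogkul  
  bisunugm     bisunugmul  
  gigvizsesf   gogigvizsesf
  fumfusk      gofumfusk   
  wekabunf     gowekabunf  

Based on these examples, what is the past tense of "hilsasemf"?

dafhumk and sigupogk both end in -k yet inflect differently (dafhimk, sigupogkul), so the final letter is not what conditions the rule; the second-to-last letter is.
"hilsasemf" has second-to-last letter 'm'. The stems whose second-to-last letter is 'm' (ligomw → ligimw, bazersumf → bazersimf, dafhumk → dafhimk) change the last vowel to 'i'.
The other patterns: stems whose second-to-last letter is 'g' add -ul; stems whose second-to-last letter is 'n' or 's' add the prefix go-.
So hilsasemf → hilsasimf.

hilsasimf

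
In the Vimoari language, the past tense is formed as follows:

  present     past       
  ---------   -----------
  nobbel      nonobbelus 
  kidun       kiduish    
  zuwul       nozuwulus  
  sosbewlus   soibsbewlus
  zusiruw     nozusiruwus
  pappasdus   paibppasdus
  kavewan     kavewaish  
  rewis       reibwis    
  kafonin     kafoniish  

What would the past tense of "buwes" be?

pappasdus and kidun both have last vowel 'u' yet inflect differently (paibppasdus, kiduish), so the last vowel is not what conditions the rule; the final letter is.
"buwes" ends in -s. The stems ending in -s (rewis → reibwis, pappasdus → paibppasdus, sosbewlus → soibsbewlus) insert -ib- after the first vowel.
So buwes → buibwes.

buibwes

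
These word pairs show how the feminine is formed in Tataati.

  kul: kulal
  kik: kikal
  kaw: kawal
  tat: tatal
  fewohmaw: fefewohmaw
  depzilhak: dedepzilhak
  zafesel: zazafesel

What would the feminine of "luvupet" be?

luluvupet

"luvupet" has 3 vowels. The stems with 3 vowels (fewohmaw → fefewohmaw, depzilhak → dedepzilhak, zafesel → zazafesel) repeat the first consonant+vowel as a prefix.
The other pattern: stems with 1 vowel add -al.
So luvupet → luluvupet.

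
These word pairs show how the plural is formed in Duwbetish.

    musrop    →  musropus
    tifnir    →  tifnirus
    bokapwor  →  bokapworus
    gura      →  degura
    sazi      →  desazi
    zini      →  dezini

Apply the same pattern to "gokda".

tifnir and zini both have last vowel 'i' yet inflect differently (tifnirus, dezini), so the last vowel is not what conditions the rule; the final letter is.
"gokda" ends in -a. The one such stem in the data (gura → degura) adds the prefix de-, so the same rule applies.
So gokda → degokda.

degokda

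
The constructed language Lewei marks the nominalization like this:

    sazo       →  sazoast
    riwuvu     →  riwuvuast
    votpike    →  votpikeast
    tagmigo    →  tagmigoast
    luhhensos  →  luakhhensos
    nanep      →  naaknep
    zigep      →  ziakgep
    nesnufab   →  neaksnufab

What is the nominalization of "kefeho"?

kefehoast

sazo and luhhensos both have last vowel 'o' yet inflect differently (sazoast, luakhhensos), so the last vowel is not what conditions the rule; whether the stem ends in a vowel or a consonant is.
"kefeho" ends in a vowel. The stems ending in a vowel (sazo → sazoast, riwuvu → riwuvuast, votpike → votpikeast) add -ast.
The other pattern: stems ending in a consonant insert -ak- after the first vowel.
So kefeho → kefehoast.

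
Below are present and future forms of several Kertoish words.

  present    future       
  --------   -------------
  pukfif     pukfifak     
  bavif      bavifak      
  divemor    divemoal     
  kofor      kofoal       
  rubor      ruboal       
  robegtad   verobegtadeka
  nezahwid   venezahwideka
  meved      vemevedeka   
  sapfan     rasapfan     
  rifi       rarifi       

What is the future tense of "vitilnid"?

vevitilnideka

"vitilnid" ends in -d. The stems ending in -d (robegtad → verobegtadeka, nezahwid → venezahwideka, meved → vemevedeka) add ve- … -eka around the stem.
The other patterns: stems ending in -f add -ak; stems ending in -r drop the final letter and add -al; stems ending in -i or -n add the prefix ra-.
So vitilnid → vevitilnideka.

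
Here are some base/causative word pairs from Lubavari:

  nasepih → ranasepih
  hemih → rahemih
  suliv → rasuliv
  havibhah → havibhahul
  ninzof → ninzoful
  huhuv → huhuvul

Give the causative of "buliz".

rabuliz

nasepih and havibhah both end in -h yet inflect differently (ranasepih, havibhahul), so the final letter is not what conditions the rule; the last vowel is.
"buliz" has last vowel 'i'. The stems whose last vowel is 'i' (nasepih → ranasepih, hemih → rahemih, suliv → rasuliv) add the prefix ra-.
So buliz → rabuliz.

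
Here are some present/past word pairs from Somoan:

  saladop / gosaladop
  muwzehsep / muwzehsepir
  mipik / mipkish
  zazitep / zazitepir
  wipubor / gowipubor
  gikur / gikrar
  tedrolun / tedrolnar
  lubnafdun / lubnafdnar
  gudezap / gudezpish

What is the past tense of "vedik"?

"vedik" has last vowel 'i'. The one such stem in the data (mipik → mipkish) deletes the last vowel and adds -ish (as does gudezap), so the same rule applies.
So vedik → vedkish.

vedkish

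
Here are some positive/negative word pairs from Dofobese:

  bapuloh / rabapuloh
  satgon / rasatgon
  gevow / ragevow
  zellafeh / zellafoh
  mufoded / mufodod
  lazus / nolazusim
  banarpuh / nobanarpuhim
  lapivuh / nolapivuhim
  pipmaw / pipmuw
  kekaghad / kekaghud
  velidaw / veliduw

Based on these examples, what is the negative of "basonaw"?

"basonaw" has last vowel 'a'. The stems whose last vowel is 'a' (pipmaw → pipmuw, kekaghad → kekaghud, velidaw → veliduw) change the last vowel to 'u'.
The other patterns: stems whose last vowel is 'o' add the prefix ra-; stems whose last vowel is 'e' change the last vowel to 'o'; stems whose last vowel is 'u' add no- … -im around the stem.
So basonaw → basonuw.

basonuw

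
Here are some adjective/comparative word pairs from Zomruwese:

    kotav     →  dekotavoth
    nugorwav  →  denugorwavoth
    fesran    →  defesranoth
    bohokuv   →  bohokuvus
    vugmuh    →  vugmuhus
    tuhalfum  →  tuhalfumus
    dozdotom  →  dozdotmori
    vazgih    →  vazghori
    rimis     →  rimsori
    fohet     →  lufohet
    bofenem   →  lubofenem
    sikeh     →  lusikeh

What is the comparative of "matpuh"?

"matpuh" has last vowel 'u'. The stems whose last vowel is 'u' (bohokuv → bohokuvus, vugmuh → vugmuhus, tuhalfum → tuhalfumus) add -us.
The other patterns: stems whose last vowel is 'a' add de- … -oth around the stem; stems whose last vowel is 'i' or 'o' delete the last vowel and add -ori; stems whose last vowel is 'e' add the prefix lu-.
So matpuh → matpuhus.

matpuhus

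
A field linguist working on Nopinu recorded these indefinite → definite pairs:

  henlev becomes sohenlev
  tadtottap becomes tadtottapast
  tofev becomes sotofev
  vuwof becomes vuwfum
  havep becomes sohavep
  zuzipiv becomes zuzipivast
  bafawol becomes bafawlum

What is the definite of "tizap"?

tofev and zuzipiv both end in -v yet inflect differently (sotofev, zuzipivast), so the final letter is not what conditions the rule; the last vowel is.
"tizap" has last vowel 'a'. The one such stem in the data (tadtottap → tadtottapast) adds -ast, so the same rule applies.
So tizap → tizapast.

tizapast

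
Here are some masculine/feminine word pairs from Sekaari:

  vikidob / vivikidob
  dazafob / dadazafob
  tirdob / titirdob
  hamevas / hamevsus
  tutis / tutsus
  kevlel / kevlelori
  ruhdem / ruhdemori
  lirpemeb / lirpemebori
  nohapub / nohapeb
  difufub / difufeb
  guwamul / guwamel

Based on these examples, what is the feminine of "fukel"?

fukelori

"fukel" has last vowel 'e'. The stems whose last vowel is 'e' (kevlel → kevlelori, ruhdem → ruhdemori, lirpemeb → lirpemebori) add -ori.
The other patterns: stems whose last vowel is 'o' repeat the first consonant+vowel as a prefix; stems whose last vowel is 'a' or 'i' delete the last vowel and add -us; stems whose last vowel is 'u' change the last vowel to 'e'.
So fukel → fukelori.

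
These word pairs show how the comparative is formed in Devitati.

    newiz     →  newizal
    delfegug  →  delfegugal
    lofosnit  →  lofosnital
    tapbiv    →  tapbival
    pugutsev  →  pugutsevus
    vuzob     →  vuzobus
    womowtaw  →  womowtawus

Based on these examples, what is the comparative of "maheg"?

tapbiv and pugutsev both end in -v yet inflect differently (tapbival, pugutsevus), so the final letter is not what conditions the rule; the last vowel is.
"maheg" has last vowel 'e'. The one such stem in the data (pugutsev → pugutsevus) adds -us, so the same rule applies.
The other pattern: stems whose last vowel is 'i' or 'u' add -al.
So maheg → mahegus.

mahegus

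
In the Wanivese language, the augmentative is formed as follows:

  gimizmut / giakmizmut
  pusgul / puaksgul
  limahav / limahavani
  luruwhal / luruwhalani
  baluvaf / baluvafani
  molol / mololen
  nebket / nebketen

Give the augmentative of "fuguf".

pusgul and luruwhal both end in -l yet inflect differently (puaksgul, luruwhalani), so the final letter is not what conditions the rule; the last vowel is.
"fuguf" has last vowel 'u'. The stems whose last vowel is 'u' (gimizmut → giakmizmut, pusgul → puaksgul) insert -ak- after the first vowel.
So fuguf → fuakguf.

fuakguf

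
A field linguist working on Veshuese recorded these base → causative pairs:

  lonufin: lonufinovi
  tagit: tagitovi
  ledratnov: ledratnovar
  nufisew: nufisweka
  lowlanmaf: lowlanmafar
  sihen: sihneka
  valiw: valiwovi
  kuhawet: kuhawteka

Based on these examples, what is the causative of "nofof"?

nofofar

"nofof" has last vowel 'o'. The one such stem in the data (ledratnov → ledratnovar) adds -ar, so the same rule applies.
So nofof → nofofar.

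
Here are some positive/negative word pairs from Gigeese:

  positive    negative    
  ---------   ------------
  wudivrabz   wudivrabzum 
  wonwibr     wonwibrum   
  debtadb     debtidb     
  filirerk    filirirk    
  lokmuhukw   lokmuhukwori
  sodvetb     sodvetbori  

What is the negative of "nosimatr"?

"nosimatr" has second-to-last letter 't'. The one such stem in the data (sodvetb → sodvetbori) adds -ori, so the same rule applies.
The other patterns: stems whose second-to-last letter is 'b' add -um; stems whose second-to-last letter is 'd' or 'r' change the last vowel to 'i'.
So nosimatr → nosimatrori.

nosimatrori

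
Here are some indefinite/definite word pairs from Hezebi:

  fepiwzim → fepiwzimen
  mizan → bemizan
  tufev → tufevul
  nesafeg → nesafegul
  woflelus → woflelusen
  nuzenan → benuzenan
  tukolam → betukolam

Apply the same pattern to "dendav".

bedendav

tukolam and fepiwzim both end in -m yet inflect differently (betukolam, fepiwzimen), so the final letter is not what conditions the rule; the last vowel is.
"dendav" has last vowel 'a'. The stems whose last vowel is 'a' (nuzenan → benuzenan, tukolam → betukolam, mizan → bemizan) add the prefix be-.
The other patterns: stems whose last vowel is 'e' add -ul; stems whose last vowel is 'i' or 'u' add -en.
So dendav → bedendav.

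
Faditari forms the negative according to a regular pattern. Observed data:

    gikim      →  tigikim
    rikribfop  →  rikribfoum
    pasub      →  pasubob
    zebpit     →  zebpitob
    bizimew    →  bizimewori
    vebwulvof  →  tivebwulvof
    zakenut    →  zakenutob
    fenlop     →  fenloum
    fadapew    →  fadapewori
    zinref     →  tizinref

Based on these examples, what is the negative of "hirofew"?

"hirofew" ends in -w. The stems ending in -w (fadapew → fadapewori, bizimew → bizimewori) add -ori.
The other patterns: stems ending in -p drop the final letter and add -um; stems ending in -b or -t add -ob; stems ending in -f or -m add the prefix ti-.
So hirofew → hirofewori.

hirofewori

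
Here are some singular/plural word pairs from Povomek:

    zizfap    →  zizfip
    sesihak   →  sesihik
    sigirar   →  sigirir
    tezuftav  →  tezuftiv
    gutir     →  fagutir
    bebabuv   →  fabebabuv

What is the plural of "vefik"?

sigirar and gutir both end in -r yet inflect differently (sigirir, fagutir), so the final letter is not what conditions the rule; the last vowel is.
"vefik" has last vowel 'i'. The one such stem in the data (gutir → fagutir) adds the prefix fa-, so the same rule applies.
So vefik → favefik.

favefik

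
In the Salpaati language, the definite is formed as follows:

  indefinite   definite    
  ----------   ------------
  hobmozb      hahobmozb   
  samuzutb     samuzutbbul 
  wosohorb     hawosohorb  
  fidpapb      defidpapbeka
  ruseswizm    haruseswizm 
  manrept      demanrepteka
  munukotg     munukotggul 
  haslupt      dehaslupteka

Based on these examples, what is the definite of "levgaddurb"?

fidpapb and samuzutb both end in -b yet inflect differently (defidpapbeka, samuzutbbul), so the final letter is not what conditions the rule; the second-to-last letter is.
"levgaddurb" has second-to-last letter 'r'. The one such stem in the data (wosohorb → hawosohorb) adds the prefix ha-, so the same rule applies.
The other patterns: stems whose second-to-last letter is 'p' add de- … -eka around the stem; stems whose second-to-last letter is 't' double the final consonant and add -ul.
So levgaddurb → halevgaddurb.

halevgaddurb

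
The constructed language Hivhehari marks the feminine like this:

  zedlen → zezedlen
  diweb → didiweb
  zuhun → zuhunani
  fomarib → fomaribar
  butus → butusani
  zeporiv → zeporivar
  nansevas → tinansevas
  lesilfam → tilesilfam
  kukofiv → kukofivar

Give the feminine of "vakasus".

vakasusani

diweb and fomarib both end in -b yet inflect differently (didiweb, fomaribar), so the final letter is not what conditions the rule; the last vowel is.
"vakasus" has last vowel 'u'. The stems whose last vowel is 'u' (zuhun → zuhunani, butus → butusani) add -ani.
The other patterns: stems whose last vowel is 'e' repeat the first consonant+vowel as a prefix; stems whose last vowel is 'i' add -ar; stems whose last vowel is 'a' add the prefix ti-.
So vakasus → vakasusani.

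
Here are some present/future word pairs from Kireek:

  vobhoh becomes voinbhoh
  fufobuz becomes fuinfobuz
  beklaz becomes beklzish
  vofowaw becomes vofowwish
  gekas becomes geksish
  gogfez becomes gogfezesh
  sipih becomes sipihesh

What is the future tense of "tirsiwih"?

"tirsiwih" has last vowel 'i'. The one such stem in the data (sipih → sipihesh) adds -esh, so the same rule applies.
The other patterns: stems whose last vowel is 'o' or 'u' insert -in- after the first vowel; stems whose last vowel is 'a' delete the last vowel and add -ish.
So tirsiwih → tirsiwihesh.

tirsiwihesh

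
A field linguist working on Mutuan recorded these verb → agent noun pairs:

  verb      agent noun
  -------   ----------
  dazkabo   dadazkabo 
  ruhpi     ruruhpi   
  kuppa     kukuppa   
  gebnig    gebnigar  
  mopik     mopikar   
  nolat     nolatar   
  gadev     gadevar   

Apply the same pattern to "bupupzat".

ruhpi and gebnig both have last vowel 'i' yet inflect differently (ruruhpi, gebnigar), so the last vowel is not what conditions the rule; whether the stem ends in a vowel or a consonant is.
"bupupzat" ends in a consonant. The stems ending in a consonant (gebnig → gebnigar, mopik → mopikar, nolat → nolatar) add -ar.
So bupupzat → bupupzatar.

bupupzatar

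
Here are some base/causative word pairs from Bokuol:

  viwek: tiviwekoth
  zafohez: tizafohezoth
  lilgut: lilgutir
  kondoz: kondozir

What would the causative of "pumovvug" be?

pumovvugir

zafohez and kondoz both end in -z yet inflect differently (tizafohezoth, kondozir), so the final letter is not what conditions the rule; the last vowel is.
"pumovvug" has last vowel 'u'. The one such stem in the data (lilgut → lilgutir) adds -ir, so the same rule applies.
So pumovvug → pumovvugir.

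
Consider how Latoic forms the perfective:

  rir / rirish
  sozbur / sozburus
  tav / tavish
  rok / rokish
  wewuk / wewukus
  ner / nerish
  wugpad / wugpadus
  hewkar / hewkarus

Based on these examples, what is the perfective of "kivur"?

kivurus

"kivur" has 2 vowels. The stems with 2 vowels (sozbur → sozburus, wugpad → wugpadus, wewuk → wewukus) add -us.
The other pattern: stems with 1 vowel add -ish.
So kivur → kivurus.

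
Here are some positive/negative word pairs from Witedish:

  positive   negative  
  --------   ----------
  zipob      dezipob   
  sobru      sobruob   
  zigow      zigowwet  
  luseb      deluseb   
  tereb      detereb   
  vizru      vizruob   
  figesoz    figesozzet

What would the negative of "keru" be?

figesoz and zipob both have last vowel 'o' yet inflect differently (figesozzet, dezipob), so the last vowel is not what conditions the rule; the final letter is.
"keru" ends in -u. The stems ending in -u (vizru → vizruob, sobru → sobruob) add -ob.
So keru → keruob.

keruob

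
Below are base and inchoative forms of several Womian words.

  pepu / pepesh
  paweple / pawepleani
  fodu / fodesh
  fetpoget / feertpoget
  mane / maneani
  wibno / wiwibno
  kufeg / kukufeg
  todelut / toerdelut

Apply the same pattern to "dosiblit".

doersiblit

fodu and todelut both have last vowel 'u' yet inflect differently (fodesh, toerdelut), so the last vowel is not what conditions the rule; the final letter is.
"dosiblit" ends in -t. The stems ending in -t (todelut → toerdelut, fetpoget → feertpoget) insert -er- after the first vowel.
The other patterns: stems ending in -e add -ani; stems ending in -u drop the final letter and add -esh; stems ending in -g or -o repeat the first consonant+vowel as a prefix.
So dosiblit → doersiblit.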